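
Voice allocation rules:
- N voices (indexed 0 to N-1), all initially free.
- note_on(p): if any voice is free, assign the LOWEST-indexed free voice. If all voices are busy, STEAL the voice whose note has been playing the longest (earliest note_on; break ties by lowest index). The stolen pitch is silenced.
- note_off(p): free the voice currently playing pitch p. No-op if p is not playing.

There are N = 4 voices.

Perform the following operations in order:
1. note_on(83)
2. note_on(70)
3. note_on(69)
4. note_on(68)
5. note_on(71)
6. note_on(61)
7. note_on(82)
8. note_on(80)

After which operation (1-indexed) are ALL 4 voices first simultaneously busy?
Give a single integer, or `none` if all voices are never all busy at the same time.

Op 1: note_on(83): voice 0 is free -> assigned | voices=[83 - - -]
Op 2: note_on(70): voice 1 is free -> assigned | voices=[83 70 - -]
Op 3: note_on(69): voice 2 is free -> assigned | voices=[83 70 69 -]
Op 4: note_on(68): voice 3 is free -> assigned | voices=[83 70 69 68]
Op 5: note_on(71): all voices busy, STEAL voice 0 (pitch 83, oldest) -> assign | voices=[71 70 69 68]
Op 6: note_on(61): all voices busy, STEAL voice 1 (pitch 70, oldest) -> assign | voices=[71 61 69 68]
Op 7: note_on(82): all voices busy, STEAL voice 2 (pitch 69, oldest) -> assign | voices=[71 61 82 68]
Op 8: note_on(80): all voices busy, STEAL voice 3 (pitch 68, oldest) -> assign | voices=[71 61 82 80]

Answer: 4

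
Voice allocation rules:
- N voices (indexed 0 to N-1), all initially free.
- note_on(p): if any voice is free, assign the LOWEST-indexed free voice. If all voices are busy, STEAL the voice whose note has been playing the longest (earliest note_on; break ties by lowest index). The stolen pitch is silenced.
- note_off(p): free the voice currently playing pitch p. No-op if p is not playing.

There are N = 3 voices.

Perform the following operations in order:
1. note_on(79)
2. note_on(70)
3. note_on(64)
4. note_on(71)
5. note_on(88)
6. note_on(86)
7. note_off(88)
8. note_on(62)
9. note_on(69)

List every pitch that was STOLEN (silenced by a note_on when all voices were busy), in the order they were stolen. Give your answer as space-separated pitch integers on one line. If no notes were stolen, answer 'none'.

Op 1: note_on(79): voice 0 is free -> assigned | voices=[79 - -]
Op 2: note_on(70): voice 1 is free -> assigned | voices=[79 70 -]
Op 3: note_on(64): voice 2 is free -> assigned | voices=[79 70 64]
Op 4: note_on(71): all voices busy, STEAL voice 0 (pitch 79, oldest) -> assign | voices=[71 70 64]
Op 5: note_on(88): all voices busy, STEAL voice 1 (pitch 70, oldest) -> assign | voices=[71 88 64]
Op 6: note_on(86): all voices busy, STEAL voice 2 (pitch 64, oldest) -> assign | voices=[71 88 86]
Op 7: note_off(88): free voice 1 | voices=[71 - 86]
Op 8: note_on(62): voice 1 is free -> assigned | voices=[71 62 86]
Op 9: note_on(69): all voices busy, STEAL voice 0 (pitch 71, oldest) -> assign | voices=[69 62 86]

Answer: 79 70 64 71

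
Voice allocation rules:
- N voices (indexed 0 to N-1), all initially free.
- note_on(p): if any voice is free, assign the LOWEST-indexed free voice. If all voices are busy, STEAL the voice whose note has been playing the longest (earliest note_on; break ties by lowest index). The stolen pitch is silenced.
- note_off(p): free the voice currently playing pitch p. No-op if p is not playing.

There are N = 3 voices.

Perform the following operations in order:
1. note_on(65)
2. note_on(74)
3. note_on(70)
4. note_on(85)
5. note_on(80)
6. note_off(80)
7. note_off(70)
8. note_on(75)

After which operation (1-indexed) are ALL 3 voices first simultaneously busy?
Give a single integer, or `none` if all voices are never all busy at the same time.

Answer: 3

Derivation:
Op 1: note_on(65): voice 0 is free -> assigned | voices=[65 - -]
Op 2: note_on(74): voice 1 is free -> assigned | voices=[65 74 -]
Op 3: note_on(70): voice 2 is free -> assigned | voices=[65 74 70]
Op 4: note_on(85): all voices busy, STEAL voice 0 (pitch 65, oldest) -> assign | voices=[85 74 70]
Op 5: note_on(80): all voices busy, STEAL voice 1 (pitch 74, oldest) -> assign | voices=[85 80 70]
Op 6: note_off(80): free voice 1 | voices=[85 - 70]
Op 7: note_off(70): free voice 2 | voices=[85 - -]
Op 8: note_on(75): voice 1 is free -> assigned | voices=[85 75 -]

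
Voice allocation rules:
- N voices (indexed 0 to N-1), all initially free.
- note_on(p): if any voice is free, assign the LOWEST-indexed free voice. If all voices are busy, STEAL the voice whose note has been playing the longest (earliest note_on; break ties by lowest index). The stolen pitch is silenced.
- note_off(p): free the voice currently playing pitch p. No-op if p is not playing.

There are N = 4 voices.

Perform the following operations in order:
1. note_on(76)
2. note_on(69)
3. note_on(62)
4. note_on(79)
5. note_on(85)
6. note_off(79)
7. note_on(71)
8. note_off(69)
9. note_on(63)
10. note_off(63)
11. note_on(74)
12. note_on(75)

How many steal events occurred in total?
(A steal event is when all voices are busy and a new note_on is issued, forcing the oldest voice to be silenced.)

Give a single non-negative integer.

Answer: 2

Derivation:
Op 1: note_on(76): voice 0 is free -> assigned | voices=[76 - - -]
Op 2: note_on(69): voice 1 is free -> assigned | voices=[76 69 - -]
Op 3: note_on(62): voice 2 is free -> assigned | voices=[76 69 62 -]
Op 4: note_on(79): voice 3 is free -> assigned | voices=[76 69 62 79]
Op 5: note_on(85): all voices busy, STEAL voice 0 (pitch 76, oldest) -> assign | voices=[85 69 62 79]
Op 6: note_off(79): free voice 3 | voices=[85 69 62 -]
Op 7: note_on(71): voice 3 is free -> assigned | voices=[85 69 62 71]
Op 8: note_off(69): free voice 1 | voices=[85 - 62 71]
Op 9: note_on(63): voice 1 is free -> assigned | voices=[85 63 62 71]
Op 10: note_off(63): free voice 1 | voices=[85 - 62 71]
Op 11: note_on(74): voice 1 is free -> assigned | voices=[85 74 62 71]
Op 12: note_on(75): all voices busy, STEAL voice 2 (pitch 62, oldest) -> assign | voices=[85 74 75 71]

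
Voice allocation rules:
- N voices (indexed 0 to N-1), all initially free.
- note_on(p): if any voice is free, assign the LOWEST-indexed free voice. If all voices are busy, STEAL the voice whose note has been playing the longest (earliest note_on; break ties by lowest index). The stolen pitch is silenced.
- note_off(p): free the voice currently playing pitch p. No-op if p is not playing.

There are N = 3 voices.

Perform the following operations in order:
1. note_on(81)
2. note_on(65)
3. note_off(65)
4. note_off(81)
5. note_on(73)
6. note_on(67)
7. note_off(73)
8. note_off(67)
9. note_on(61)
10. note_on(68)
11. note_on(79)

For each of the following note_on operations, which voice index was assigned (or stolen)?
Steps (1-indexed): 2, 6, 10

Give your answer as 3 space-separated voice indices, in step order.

Answer: 1 1 1

Derivation:
Op 1: note_on(81): voice 0 is free -> assigned | voices=[81 - -]
Op 2: note_on(65): voice 1 is free -> assigned | voices=[81 65 -]
Op 3: note_off(65): free voice 1 | voices=[81 - -]
Op 4: note_off(81): free voice 0 | voices=[- - -]
Op 5: note_on(73): voice 0 is free -> assigned | voices=[73 - -]
Op 6: note_on(67): voice 1 is free -> assigned | voices=[73 67 -]
Op 7: note_off(73): free voice 0 | voices=[- 67 -]
Op 8: note_off(67): free voice 1 | voices=[- - -]
Op 9: note_on(61): voice 0 is free -> assigned | voices=[61 - -]
Op 10: note_on(68): voice 1 is free -> assigned | voices=[61 68 -]
Op 11: note_on(79): voice 2 is free -> assigned | voices=[61 68 79]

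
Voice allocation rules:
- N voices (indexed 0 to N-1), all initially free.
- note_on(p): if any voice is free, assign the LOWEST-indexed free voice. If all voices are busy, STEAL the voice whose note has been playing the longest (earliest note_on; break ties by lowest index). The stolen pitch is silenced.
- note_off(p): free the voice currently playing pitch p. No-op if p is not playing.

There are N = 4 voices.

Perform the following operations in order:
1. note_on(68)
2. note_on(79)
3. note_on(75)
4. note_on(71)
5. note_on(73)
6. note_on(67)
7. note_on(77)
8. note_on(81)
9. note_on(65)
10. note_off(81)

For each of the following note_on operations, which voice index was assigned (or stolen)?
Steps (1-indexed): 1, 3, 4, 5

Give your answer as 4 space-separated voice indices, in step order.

Answer: 0 2 3 0

Derivation:
Op 1: note_on(68): voice 0 is free -> assigned | voices=[68 - - -]
Op 2: note_on(79): voice 1 is free -> assigned | voices=[68 79 - -]
Op 3: note_on(75): voice 2 is free -> assigned | voices=[68 79 75 -]
Op 4: note_on(71): voice 3 is free -> assigned | voices=[68 79 75 71]
Op 5: note_on(73): all voices busy, STEAL voice 0 (pitch 68, oldest) -> assign | voices=[73 79 75 71]
Op 6: note_on(67): all voices busy, STEAL voice 1 (pitch 79, oldest) -> assign | voices=[73 67 75 71]
Op 7: note_on(77): all voices busy, STEAL voice 2 (pitch 75, oldest) -> assign | voices=[73 67 77 71]
Op 8: note_on(81): all voices busy, STEAL voice 3 (pitch 71, oldest) -> assign | voices=[73 67 77 81]
Op 9: note_on(65): all voices busy, STEAL voice 0 (pitch 73, oldest) -> assign | voices=[65 67 77 81]
Op 10: note_off(81): free voice 3 | voices=[65 67 77 -]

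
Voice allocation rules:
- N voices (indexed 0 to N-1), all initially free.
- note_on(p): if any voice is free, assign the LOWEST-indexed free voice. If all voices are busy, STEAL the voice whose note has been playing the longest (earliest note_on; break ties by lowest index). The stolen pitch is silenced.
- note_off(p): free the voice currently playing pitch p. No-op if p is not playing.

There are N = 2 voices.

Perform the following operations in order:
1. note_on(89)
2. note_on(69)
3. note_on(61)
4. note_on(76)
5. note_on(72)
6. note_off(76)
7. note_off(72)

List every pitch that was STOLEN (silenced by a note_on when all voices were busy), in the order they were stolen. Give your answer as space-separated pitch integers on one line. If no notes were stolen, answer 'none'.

Answer: 89 69 61

Derivation:
Op 1: note_on(89): voice 0 is free -> assigned | voices=[89 -]
Op 2: note_on(69): voice 1 is free -> assigned | voices=[89 69]
Op 3: note_on(61): all voices busy, STEAL voice 0 (pitch 89, oldest) -> assign | voices=[61 69]
Op 4: note_on(76): all voices busy, STEAL voice 1 (pitch 69, oldest) -> assign | voices=[61 76]
Op 5: note_on(72): all voices busy, STEAL voice 0 (pitch 61, oldest) -> assign | voices=[72 76]
Op 6: note_off(76): free voice 1 | voices=[72 -]
Op 7: note_off(72): free voice 0 | voices=[- -]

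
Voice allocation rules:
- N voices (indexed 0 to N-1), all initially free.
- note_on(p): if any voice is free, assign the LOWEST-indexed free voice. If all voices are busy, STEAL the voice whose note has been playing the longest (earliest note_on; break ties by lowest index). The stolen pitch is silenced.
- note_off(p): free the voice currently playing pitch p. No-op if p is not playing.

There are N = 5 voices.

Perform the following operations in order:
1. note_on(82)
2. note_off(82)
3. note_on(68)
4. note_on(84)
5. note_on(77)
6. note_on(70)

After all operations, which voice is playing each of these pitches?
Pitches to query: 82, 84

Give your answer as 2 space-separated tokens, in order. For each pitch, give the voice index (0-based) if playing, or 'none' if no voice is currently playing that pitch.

Op 1: note_on(82): voice 0 is free -> assigned | voices=[82 - - - -]
Op 2: note_off(82): free voice 0 | voices=[- - - - -]
Op 3: note_on(68): voice 0 is free -> assigned | voices=[68 - - - -]
Op 4: note_on(84): voice 1 is free -> assigned | voices=[68 84 - - -]
Op 5: note_on(77): voice 2 is free -> assigned | voices=[68 84 77 - -]
Op 6: note_on(70): voice 3 is free -> assigned | voices=[68 84 77 70 -]

Answer: none 1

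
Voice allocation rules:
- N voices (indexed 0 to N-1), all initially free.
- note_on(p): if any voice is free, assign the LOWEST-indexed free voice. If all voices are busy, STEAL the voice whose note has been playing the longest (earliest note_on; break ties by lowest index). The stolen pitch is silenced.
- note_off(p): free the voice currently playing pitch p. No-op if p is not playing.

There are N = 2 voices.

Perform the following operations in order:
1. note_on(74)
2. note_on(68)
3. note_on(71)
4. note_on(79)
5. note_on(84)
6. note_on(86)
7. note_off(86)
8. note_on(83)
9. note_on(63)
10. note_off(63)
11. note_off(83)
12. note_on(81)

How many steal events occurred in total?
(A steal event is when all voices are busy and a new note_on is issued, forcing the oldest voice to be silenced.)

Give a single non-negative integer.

Op 1: note_on(74): voice 0 is free -> assigned | voices=[74 -]
Op 2: note_on(68): voice 1 is free -> assigned | voices=[74 68]
Op 3: note_on(71): all voices busy, STEAL voice 0 (pitch 74, oldest) -> assign | voices=[71 68]
Op 4: note_on(79): all voices busy, STEAL voice 1 (pitch 68, oldest) -> assign | voices=[71 79]
Op 5: note_on(84): all voices busy, STEAL voice 0 (pitch 71, oldest) -> assign | voices=[84 79]
Op 6: note_on(86): all voices busy, STEAL voice 1 (pitch 79, oldest) -> assign | voices=[84 86]
Op 7: note_off(86): free voice 1 | voices=[84 -]
Op 8: note_on(83): voice 1 is free -> assigned | voices=[84 83]
Op 9: note_on(63): all voices busy, STEAL voice 0 (pitch 84, oldest) -> assign | voices=[63 83]
Op 10: note_off(63): free voice 0 | voices=[- 83]
Op 11: note_off(83): free voice 1 | voices=[- -]
Op 12: note_on(81): voice 0 is free -> assigned | voices=[81 -]

Answer: 5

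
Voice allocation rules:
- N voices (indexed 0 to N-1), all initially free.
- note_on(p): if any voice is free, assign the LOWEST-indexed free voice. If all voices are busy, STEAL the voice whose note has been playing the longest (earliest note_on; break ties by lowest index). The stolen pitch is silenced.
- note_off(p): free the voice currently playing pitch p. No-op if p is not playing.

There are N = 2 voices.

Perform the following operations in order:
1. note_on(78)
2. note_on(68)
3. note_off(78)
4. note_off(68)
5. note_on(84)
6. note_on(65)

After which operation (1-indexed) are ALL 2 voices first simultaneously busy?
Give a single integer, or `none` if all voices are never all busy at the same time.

Answer: 2

Derivation:
Op 1: note_on(78): voice 0 is free -> assigned | voices=[78 -]
Op 2: note_on(68): voice 1 is free -> assigned | voices=[78 68]
Op 3: note_off(78): free voice 0 | voices=[- 68]
Op 4: note_off(68): free voice 1 | voices=[- -]
Op 5: note_on(84): voice 0 is free -> assigned | voices=[84 -]
Op 6: note_on(65): voice 1 is free -> assigned | voices=[84 65]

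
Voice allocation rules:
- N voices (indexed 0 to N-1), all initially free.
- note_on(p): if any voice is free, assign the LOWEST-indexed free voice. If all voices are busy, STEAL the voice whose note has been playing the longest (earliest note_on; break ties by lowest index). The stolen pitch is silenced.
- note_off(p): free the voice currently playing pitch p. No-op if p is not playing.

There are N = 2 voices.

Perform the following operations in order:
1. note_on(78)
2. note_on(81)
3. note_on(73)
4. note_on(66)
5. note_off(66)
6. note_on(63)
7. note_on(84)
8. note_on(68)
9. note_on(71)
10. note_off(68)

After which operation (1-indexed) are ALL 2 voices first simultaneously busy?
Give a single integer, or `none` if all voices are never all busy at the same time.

Op 1: note_on(78): voice 0 is free -> assigned | voices=[78 -]
Op 2: note_on(81): voice 1 is free -> assigned | voices=[78 81]
Op 3: note_on(73): all voices busy, STEAL voice 0 (pitch 78, oldest) -> assign | voices=[73 81]
Op 4: note_on(66): all voices busy, STEAL voice 1 (pitch 81, oldest) -> assign | voices=[73 66]
Op 5: note_off(66): free voice 1 | voices=[73 -]
Op 6: note_on(63): voice 1 is free -> assigned | voices=[73 63]
Op 7: note_on(84): all voices busy, STEAL voice 0 (pitch 73, oldest) -> assign | voices=[84 63]
Op 8: note_on(68): all voices busy, STEAL voice 1 (pitch 63, oldest) -> assign | voices=[84 68]
Op 9: note_on(71): all voices busy, STEAL voice 0 (pitch 84, oldest) -> assign | voices=[71 68]
Op 10: note_off(68): free voice 1 | voices=[71 -]

Answer: 2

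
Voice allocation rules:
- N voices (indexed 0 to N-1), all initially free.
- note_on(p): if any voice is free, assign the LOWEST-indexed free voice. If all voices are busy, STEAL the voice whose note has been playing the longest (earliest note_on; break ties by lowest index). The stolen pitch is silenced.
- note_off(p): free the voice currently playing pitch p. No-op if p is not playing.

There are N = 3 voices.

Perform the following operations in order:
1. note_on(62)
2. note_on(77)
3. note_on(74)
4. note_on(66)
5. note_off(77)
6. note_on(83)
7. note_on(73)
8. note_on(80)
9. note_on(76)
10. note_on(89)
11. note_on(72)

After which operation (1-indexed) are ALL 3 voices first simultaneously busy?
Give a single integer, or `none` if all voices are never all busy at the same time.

Op 1: note_on(62): voice 0 is free -> assigned | voices=[62 - -]
Op 2: note_on(77): voice 1 is free -> assigned | voices=[62 77 -]
Op 3: note_on(74): voice 2 is free -> assigned | voices=[62 77 74]
Op 4: note_on(66): all voices busy, STEAL voice 0 (pitch 62, oldest) -> assign | voices=[66 77 74]
Op 5: note_off(77): free voice 1 | voices=[66 - 74]
Op 6: note_on(83): voice 1 is free -> assigned | voices=[66 83 74]
Op 7: note_on(73): all voices busy, STEAL voice 2 (pitch 74, oldest) -> assign | voices=[66 83 73]
Op 8: note_on(80): all voices busy, STEAL voice 0 (pitch 66, oldest) -> assign | voices=[80 83 73]
Op 9: note_on(76): all voices busy, STEAL voice 1 (pitch 83, oldest) -> assign | voices=[80 76 73]
Op 10: note_on(89): all voices busy, STEAL voice 2 (pitch 73, oldest) -> assign | voices=[80 76 89]
Op 11: note_on(72): all voices busy, STEAL voice 0 (pitch 80, oldest) -> assign | voices=[72 76 89]

Answer: 3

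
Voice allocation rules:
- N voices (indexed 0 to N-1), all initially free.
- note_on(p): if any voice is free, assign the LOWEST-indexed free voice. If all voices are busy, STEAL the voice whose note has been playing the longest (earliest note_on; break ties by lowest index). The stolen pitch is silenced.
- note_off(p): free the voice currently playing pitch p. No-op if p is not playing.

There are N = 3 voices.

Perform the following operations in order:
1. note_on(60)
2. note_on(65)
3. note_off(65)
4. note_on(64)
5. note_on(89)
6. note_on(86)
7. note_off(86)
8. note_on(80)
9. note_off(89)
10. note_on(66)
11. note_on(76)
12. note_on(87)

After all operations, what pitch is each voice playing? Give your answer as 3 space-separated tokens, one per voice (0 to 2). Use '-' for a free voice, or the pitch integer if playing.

Answer: 87 76 66

Derivation:
Op 1: note_on(60): voice 0 is free -> assigned | voices=[60 - -]
Op 2: note_on(65): voice 1 is free -> assigned | voices=[60 65 -]
Op 3: note_off(65): free voice 1 | voices=[60 - -]
Op 4: note_on(64): voice 1 is free -> assigned | voices=[60 64 -]
Op 5: note_on(89): voice 2 is free -> assigned | voices=[60 64 89]
Op 6: note_on(86): all voices busy, STEAL voice 0 (pitch 60, oldest) -> assign | voices=[86 64 89]
Op 7: note_off(86): free voice 0 | voices=[- 64 89]
Op 8: note_on(80): voice 0 is free -> assigned | voices=[80 64 89]
Op 9: note_off(89): free voice 2 | voices=[80 64 -]
Op 10: note_on(66): voice 2 is free -> assigned | voices=[80 64 66]
Op 11: note_on(76): all voices busy, STEAL voice 1 (pitch 64, oldest) -> assign | voices=[80 76 66]
Op 12: note_on(87): all voices busy, STEAL voice 0 (pitch 80, oldest) -> assign | voices=[87 76 66]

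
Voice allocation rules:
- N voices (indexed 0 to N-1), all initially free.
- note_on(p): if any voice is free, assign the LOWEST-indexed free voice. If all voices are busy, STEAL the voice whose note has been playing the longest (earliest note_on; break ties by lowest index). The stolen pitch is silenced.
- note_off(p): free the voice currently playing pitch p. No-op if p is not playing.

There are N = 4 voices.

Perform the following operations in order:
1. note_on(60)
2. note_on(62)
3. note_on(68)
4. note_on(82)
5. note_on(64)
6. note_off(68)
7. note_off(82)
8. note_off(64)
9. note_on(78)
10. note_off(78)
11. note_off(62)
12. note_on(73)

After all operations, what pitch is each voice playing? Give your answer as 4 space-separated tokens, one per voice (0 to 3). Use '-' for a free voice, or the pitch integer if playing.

Op 1: note_on(60): voice 0 is free -> assigned | voices=[60 - - -]
Op 2: note_on(62): voice 1 is free -> assigned | voices=[60 62 - -]
Op 3: note_on(68): voice 2 is free -> assigned | voices=[60 62 68 -]
Op 4: note_on(82): voice 3 is free -> assigned | voices=[60 62 68 82]
Op 5: note_on(64): all voices busy, STEAL voice 0 (pitch 60, oldest) -> assign | voices=[64 62 68 82]
Op 6: note_off(68): free voice 2 | voices=[64 62 - 82]
Op 7: note_off(82): free voice 3 | voices=[64 62 - -]
Op 8: note_off(64): free voice 0 | voices=[- 62 - -]
Op 9: note_on(78): voice 0 is free -> assigned | voices=[78 62 - -]
Op 10: note_off(78): free voice 0 | voices=[- 62 - -]
Op 11: note_off(62): free voice 1 | voices=[- - - -]
Op 12: note_on(73): voice 0 is free -> assigned | voices=[73 - - -]

Answer: 73 - - -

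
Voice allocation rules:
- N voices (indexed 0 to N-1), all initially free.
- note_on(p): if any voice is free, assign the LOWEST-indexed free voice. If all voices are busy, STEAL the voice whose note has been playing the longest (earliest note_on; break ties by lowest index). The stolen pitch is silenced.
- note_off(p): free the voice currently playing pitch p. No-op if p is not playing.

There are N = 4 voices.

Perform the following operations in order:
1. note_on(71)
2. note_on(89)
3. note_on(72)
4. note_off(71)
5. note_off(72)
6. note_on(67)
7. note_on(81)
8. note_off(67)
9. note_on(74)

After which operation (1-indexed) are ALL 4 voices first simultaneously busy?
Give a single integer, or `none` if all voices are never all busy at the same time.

Answer: none

Derivation:
Op 1: note_on(71): voice 0 is free -> assigned | voices=[71 - - -]
Op 2: note_on(89): voice 1 is free -> assigned | voices=[71 89 - -]
Op 3: note_on(72): voice 2 is free -> assigned | voices=[71 89 72 -]
Op 4: note_off(71): free voice 0 | voices=[- 89 72 -]
Op 5: note_off(72): free voice 2 | voices=[- 89 - -]
Op 6: note_on(67): voice 0 is free -> assigned | voices=[67 89 - -]
Op 7: note_on(81): voice 2 is free -> assigned | voices=[67 89 81 -]
Op 8: note_off(67): free voice 0 | voices=[- 89 81 -]
Op 9: note_on(74): voice 0 is free -> assigned | voices=[74 89 81 -]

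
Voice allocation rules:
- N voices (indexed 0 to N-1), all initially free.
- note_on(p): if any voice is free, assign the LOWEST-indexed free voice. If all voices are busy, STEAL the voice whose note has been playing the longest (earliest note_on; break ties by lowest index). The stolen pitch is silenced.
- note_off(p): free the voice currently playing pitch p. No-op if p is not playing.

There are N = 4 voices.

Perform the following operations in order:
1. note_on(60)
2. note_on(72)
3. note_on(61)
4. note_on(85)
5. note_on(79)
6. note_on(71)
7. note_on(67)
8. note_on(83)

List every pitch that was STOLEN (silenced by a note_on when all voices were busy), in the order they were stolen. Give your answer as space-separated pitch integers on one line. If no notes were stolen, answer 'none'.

Answer: 60 72 61 85

Derivation:
Op 1: note_on(60): voice 0 is free -> assigned | voices=[60 - - -]
Op 2: note_on(72): voice 1 is free -> assigned | voices=[60 72 - -]
Op 3: note_on(61): voice 2 is free -> assigned | voices=[60 72 61 -]
Op 4: note_on(85): voice 3 is free -> assigned | voices=[60 72 61 85]
Op 5: note_on(79): all voices busy, STEAL voice 0 (pitch 60, oldest) -> assign | voices=[79 72 61 85]
Op 6: note_on(71): all voices busy, STEAL voice 1 (pitch 72, oldest) -> assign | voices=[79 71 61 85]
Op 7: note_on(67): all voices busy, STEAL voice 2 (pitch 61, oldest) -> assign | voices=[79 71 67 85]
Op 8: note_on(83): all voices busy, STEAL voice 3 (pitch 85, oldest) -> assign | voices=[79 71 67 83]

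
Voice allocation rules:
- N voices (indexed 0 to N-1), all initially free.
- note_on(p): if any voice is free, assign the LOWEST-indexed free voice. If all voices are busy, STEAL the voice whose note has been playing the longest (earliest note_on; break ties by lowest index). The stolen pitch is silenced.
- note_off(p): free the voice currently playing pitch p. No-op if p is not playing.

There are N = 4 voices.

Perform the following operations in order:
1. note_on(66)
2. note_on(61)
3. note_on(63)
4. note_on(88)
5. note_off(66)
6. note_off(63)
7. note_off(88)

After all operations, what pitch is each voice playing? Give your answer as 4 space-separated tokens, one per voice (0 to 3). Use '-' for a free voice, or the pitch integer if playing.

Op 1: note_on(66): voice 0 is free -> assigned | voices=[66 - - -]
Op 2: note_on(61): voice 1 is free -> assigned | voices=[66 61 - -]
Op 3: note_on(63): voice 2 is free -> assigned | voices=[66 61 63 -]
Op 4: note_on(88): voice 3 is free -> assigned | voices=[66 61 63 88]
Op 5: note_off(66): free voice 0 | voices=[- 61 63 88]
Op 6: note_off(63): free voice 2 | voices=[- 61 - 88]
Op 7: note_off(88): free voice 3 | voices=[- 61 - -]

Answer: - 61 - -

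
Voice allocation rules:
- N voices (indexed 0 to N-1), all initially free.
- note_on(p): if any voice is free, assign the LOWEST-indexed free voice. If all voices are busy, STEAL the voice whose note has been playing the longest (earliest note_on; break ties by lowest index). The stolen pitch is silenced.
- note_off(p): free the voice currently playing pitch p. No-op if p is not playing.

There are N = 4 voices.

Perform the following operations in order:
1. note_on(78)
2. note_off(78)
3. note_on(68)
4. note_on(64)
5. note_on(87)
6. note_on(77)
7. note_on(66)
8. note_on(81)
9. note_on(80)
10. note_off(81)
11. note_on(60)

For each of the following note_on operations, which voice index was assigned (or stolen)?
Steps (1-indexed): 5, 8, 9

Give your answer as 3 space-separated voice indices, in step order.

Answer: 2 1 2

Derivation:
Op 1: note_on(78): voice 0 is free -> assigned | voices=[78 - - -]
Op 2: note_off(78): free voice 0 | voices=[- - - -]
Op 3: note_on(68): voice 0 is free -> assigned | voices=[68 - - -]
Op 4: note_on(64): voice 1 is free -> assigned | voices=[68 64 - -]
Op 5: note_on(87): voice 2 is free -> assigned | voices=[68 64 87 -]
Op 6: note_on(77): voice 3 is free -> assigned | voices=[68 64 87 77]
Op 7: note_on(66): all voices busy, STEAL voice 0 (pitch 68, oldest) -> assign | voices=[66 64 87 77]
Op 8: note_on(81): all voices busy, STEAL voice 1 (pitch 64, oldest) -> assign | voices=[66 81 87 77]
Op 9: note_on(80): all voices busy, STEAL voice 2 (pitch 87, oldest) -> assign | voices=[66 81 80 77]
Op 10: note_off(81): free voice 1 | voices=[66 - 80 77]
Op 11: note_on(60): voice 1 is free -> assigned | voices=[66 60 80 77]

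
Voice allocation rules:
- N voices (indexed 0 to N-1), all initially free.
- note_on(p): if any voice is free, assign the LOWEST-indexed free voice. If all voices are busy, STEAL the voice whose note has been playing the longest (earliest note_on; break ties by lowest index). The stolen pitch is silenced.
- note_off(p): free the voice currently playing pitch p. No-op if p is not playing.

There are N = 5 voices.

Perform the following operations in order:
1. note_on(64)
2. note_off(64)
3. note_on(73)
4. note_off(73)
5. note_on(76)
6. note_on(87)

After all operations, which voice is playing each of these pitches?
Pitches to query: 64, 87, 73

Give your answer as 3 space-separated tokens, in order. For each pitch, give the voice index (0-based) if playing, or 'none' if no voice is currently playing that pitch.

Answer: none 1 none

Derivation:
Op 1: note_on(64): voice 0 is free -> assigned | voices=[64 - - - -]
Op 2: note_off(64): free voice 0 | voices=[- - - - -]
Op 3: note_on(73): voice 0 is free -> assigned | voices=[73 - - - -]
Op 4: note_off(73): free voice 0 | voices=[- - - - -]
Op 5: note_on(76): voice 0 is free -> assigned | voices=[76 - - - -]
Op 6: note_on(87): voice 1 is free -> assigned | voices=[76 87 - - -]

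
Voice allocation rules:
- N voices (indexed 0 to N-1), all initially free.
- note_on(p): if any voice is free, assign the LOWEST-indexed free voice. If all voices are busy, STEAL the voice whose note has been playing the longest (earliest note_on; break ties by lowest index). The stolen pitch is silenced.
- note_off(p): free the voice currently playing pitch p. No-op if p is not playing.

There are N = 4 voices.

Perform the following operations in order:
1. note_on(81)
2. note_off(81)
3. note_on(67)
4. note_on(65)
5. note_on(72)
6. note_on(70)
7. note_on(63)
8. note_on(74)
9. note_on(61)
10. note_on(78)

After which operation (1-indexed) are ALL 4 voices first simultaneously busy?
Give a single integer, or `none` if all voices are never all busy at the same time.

Op 1: note_on(81): voice 0 is free -> assigned | voices=[81 - - -]
Op 2: note_off(81): free voice 0 | voices=[- - - -]
Op 3: note_on(67): voice 0 is free -> assigned | voices=[67 - - -]
Op 4: note_on(65): voice 1 is free -> assigned | voices=[67 65 - -]
Op 5: note_on(72): voice 2 is free -> assigned | voices=[67 65 72 -]
Op 6: note_on(70): voice 3 is free -> assigned | voices=[67 65 72 70]
Op 7: note_on(63): all voices busy, STEAL voice 0 (pitch 67, oldest) -> assign | voices=[63 65 72 70]
Op 8: note_on(74): all voices busy, STEAL voice 1 (pitch 65, oldest) -> assign | voices=[63 74 72 70]
Op 9: note_on(61): all voices busy, STEAL voice 2 (pitch 72, oldest) -> assign | voices=[63 74 61 70]
Op 10: note_on(78): all voices busy, STEAL voice 3 (pitch 70, oldest) -> assign | voices=[63 74 61 78]

Answer: 6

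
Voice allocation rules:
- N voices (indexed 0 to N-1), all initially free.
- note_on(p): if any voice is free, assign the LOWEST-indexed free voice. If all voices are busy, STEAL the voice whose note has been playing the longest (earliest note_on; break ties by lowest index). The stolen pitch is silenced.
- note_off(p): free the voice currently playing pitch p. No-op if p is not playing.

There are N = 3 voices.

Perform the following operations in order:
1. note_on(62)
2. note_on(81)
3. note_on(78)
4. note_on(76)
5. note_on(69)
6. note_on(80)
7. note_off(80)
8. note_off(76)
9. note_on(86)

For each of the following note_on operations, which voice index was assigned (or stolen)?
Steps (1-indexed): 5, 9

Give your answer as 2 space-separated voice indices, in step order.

Op 1: note_on(62): voice 0 is free -> assigned | voices=[62 - -]
Op 2: note_on(81): voice 1 is free -> assigned | voices=[62 81 -]
Op 3: note_on(78): voice 2 is free -> assigned | voices=[62 81 78]
Op 4: note_on(76): all voices busy, STEAL voice 0 (pitch 62, oldest) -> assign | voices=[76 81 78]
Op 5: note_on(69): all voices busy, STEAL voice 1 (pitch 81, oldest) -> assign | voices=[76 69 78]
Op 6: note_on(80): all voices busy, STEAL voice 2 (pitch 78, oldest) -> assign | voices=[76 69 80]
Op 7: note_off(80): free voice 2 | voices=[76 69 -]
Op 8: note_off(76): free voice 0 | voices=[- 69 -]
Op 9: note_on(86): voice 0 is free -> assigned | voices=[86 69 -]

Answer: 1 0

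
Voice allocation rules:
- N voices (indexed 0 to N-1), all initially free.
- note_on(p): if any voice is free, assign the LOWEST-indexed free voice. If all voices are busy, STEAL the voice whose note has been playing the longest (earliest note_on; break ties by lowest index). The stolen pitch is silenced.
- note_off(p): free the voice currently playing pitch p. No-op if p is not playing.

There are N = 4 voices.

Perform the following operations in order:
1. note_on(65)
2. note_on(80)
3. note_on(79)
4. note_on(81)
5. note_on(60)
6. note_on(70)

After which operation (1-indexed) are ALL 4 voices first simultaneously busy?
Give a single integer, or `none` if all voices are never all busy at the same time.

Answer: 4

Derivation:
Op 1: note_on(65): voice 0 is free -> assigned | voices=[65 - - -]
Op 2: note_on(80): voice 1 is free -> assigned | voices=[65 80 - -]
Op 3: note_on(79): voice 2 is free -> assigned | voices=[65 80 79 -]
Op 4: note_on(81): voice 3 is free -> assigned | voices=[65 80 79 81]
Op 5: note_on(60): all voices busy, STEAL voice 0 (pitch 65, oldest) -> assign | voices=[60 80 79 81]
Op 6: note_on(70): all voices busy, STEAL voice 1 (pitch 80, oldest) -> assign | voices=[60 70 79 81]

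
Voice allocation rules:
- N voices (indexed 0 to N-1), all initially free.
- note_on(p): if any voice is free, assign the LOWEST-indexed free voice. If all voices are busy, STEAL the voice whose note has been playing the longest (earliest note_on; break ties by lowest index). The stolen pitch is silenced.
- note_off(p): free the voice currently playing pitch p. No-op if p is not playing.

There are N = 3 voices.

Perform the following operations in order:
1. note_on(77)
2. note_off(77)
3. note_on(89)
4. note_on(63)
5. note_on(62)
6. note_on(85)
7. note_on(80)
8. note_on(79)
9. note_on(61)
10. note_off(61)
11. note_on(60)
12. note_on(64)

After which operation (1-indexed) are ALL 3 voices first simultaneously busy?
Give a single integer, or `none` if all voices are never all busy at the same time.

Answer: 5

Derivation:
Op 1: note_on(77): voice 0 is free -> assigned | voices=[77 - -]
Op 2: note_off(77): free voice 0 | voices=[- - -]
Op 3: note_on(89): voice 0 is free -> assigned | voices=[89 - -]
Op 4: note_on(63): voice 1 is free -> assigned | voices=[89 63 -]
Op 5: note_on(62): voice 2 is free -> assigned | voices=[89 63 62]
Op 6: note_on(85): all voices busy, STEAL voice 0 (pitch 89, oldest) -> assign | voices=[85 63 62]
Op 7: note_on(80): all voices busy, STEAL voice 1 (pitch 63, oldest) -> assign | voices=[85 80 62]
Op 8: note_on(79): all voices busy, STEAL voice 2 (pitch 62, oldest) -> assign | voices=[85 80 79]
Op 9: note_on(61): all voices busy, STEAL voice 0 (pitch 85, oldest) -> assign | voices=[61 80 79]
Op 10: note_off(61): free voice 0 | voices=[- 80 79]
Op 11: note_on(60): voice 0 is free -> assigned | voices=[60 80 79]
Op 12: note_on(64): all voices busy, STEAL voice 1 (pitch 80, oldest) -> assign | voices=[60 64 79]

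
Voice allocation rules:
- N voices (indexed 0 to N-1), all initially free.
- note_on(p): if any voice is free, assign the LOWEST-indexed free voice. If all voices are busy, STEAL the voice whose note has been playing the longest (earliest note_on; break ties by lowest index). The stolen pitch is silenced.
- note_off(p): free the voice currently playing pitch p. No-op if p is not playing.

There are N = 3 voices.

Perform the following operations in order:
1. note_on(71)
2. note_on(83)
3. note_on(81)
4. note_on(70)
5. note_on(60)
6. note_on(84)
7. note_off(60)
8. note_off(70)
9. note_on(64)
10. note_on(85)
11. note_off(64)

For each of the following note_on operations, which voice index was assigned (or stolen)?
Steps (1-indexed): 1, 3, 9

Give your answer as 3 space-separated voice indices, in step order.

Answer: 0 2 0

Derivation:
Op 1: note_on(71): voice 0 is free -> assigned | voices=[71 - -]
Op 2: note_on(83): voice 1 is free -> assigned | voices=[71 83 -]
Op 3: note_on(81): voice 2 is free -> assigned | voices=[71 83 81]
Op 4: note_on(70): all voices busy, STEAL voice 0 (pitch 71, oldest) -> assign | voices=[70 83 81]
Op 5: note_on(60): all voices busy, STEAL voice 1 (pitch 83, oldest) -> assign | voices=[70 60 81]
Op 6: note_on(84): all voices busy, STEAL voice 2 (pitch 81, oldest) -> assign | voices=[70 60 84]
Op 7: note_off(60): free voice 1 | voices=[70 - 84]
Op 8: note_off(70): free voice 0 | voices=[- - 84]
Op 9: note_on(64): voice 0 is free -> assigned | voices=[64 - 84]
Op 10: note_on(85): voice 1 is free -> assigned | voices=[64 85 84]
Op 11: note_off(64): free voice 0 | voices=[- 85 84]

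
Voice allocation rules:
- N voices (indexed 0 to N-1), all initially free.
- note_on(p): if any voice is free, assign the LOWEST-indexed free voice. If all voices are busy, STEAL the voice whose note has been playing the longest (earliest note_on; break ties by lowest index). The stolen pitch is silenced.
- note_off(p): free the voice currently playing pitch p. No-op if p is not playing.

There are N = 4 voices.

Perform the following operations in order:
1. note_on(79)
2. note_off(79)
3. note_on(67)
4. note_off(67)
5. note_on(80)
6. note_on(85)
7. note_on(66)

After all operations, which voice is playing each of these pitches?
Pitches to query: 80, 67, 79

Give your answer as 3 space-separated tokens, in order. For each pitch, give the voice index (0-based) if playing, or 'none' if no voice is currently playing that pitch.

Op 1: note_on(79): voice 0 is free -> assigned | voices=[79 - - -]
Op 2: note_off(79): free voice 0 | voices=[- - - -]
Op 3: note_on(67): voice 0 is free -> assigned | voices=[67 - - -]
Op 4: note_off(67): free voice 0 | voices=[- - - -]
Op 5: note_on(80): voice 0 is free -> assigned | voices=[80 - - -]
Op 6: note_on(85): voice 1 is free -> assigned | voices=[80 85 - -]
Op 7: note_on(66): voice 2 is free -> assigned | voices=[80 85 66 -]

Answer: 0 none none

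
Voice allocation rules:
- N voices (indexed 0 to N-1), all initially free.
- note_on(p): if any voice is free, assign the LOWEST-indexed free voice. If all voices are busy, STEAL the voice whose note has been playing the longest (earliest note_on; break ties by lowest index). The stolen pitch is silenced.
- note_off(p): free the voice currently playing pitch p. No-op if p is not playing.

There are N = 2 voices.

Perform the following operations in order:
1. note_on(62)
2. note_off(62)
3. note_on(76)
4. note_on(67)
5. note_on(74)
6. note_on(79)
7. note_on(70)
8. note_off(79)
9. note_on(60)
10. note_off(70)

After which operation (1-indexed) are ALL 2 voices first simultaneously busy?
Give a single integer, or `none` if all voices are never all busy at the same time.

Answer: 4

Derivation:
Op 1: note_on(62): voice 0 is free -> assigned | voices=[62 -]
Op 2: note_off(62): free voice 0 | voices=[- -]
Op 3: note_on(76): voice 0 is free -> assigned | voices=[76 -]
Op 4: note_on(67): voice 1 is free -> assigned | voices=[76 67]
Op 5: note_on(74): all voices busy, STEAL voice 0 (pitch 76, oldest) -> assign | voices=[74 67]
Op 6: note_on(79): all voices busy, STEAL voice 1 (pitch 67, oldest) -> assign | voices=[74 79]
Op 7: note_on(70): all voices busy, STEAL voice 0 (pitch 74, oldest) -> assign | voices=[70 79]
Op 8: note_off(79): free voice 1 | voices=[70 -]
Op 9: note_on(60): voice 1 is free -> assigned | voices=[70 60]
Op 10: note_off(70): free voice 0 | voices=[- 60]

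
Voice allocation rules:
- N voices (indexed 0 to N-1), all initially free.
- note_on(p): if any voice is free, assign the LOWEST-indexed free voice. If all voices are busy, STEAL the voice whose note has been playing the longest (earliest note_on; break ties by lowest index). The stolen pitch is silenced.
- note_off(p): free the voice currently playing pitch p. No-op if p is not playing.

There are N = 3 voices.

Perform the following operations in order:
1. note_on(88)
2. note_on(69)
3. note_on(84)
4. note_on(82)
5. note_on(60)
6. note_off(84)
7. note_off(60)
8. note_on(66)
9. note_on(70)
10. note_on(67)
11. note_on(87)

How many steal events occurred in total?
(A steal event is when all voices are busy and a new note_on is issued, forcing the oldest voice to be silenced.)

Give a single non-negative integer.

Op 1: note_on(88): voice 0 is free -> assigned | voices=[88 - -]
Op 2: note_on(69): voice 1 is free -> assigned | voices=[88 69 -]
Op 3: note_on(84): voice 2 is free -> assigned | voices=[88 69 84]
Op 4: note_on(82): all voices busy, STEAL voice 0 (pitch 88, oldest) -> assign | voices=[82 69 84]
Op 5: note_on(60): all voices busy, STEAL voice 1 (pitch 69, oldest) -> assign | voices=[82 60 84]
Op 6: note_off(84): free voice 2 | voices=[82 60 -]
Op 7: note_off(60): free voice 1 | voices=[82 - -]
Op 8: note_on(66): voice 1 is free -> assigned | voices=[82 66 -]
Op 9: note_on(70): voice 2 is free -> assigned | voices=[82 66 70]
Op 10: note_on(67): all voices busy, STEAL voice 0 (pitch 82, oldest) -> assign | voices=[67 66 70]
Op 11: note_on(87): all voices busy, STEAL voice 1 (pitch 66, oldest) -> assign | voices=[67 87 70]

Answer: 4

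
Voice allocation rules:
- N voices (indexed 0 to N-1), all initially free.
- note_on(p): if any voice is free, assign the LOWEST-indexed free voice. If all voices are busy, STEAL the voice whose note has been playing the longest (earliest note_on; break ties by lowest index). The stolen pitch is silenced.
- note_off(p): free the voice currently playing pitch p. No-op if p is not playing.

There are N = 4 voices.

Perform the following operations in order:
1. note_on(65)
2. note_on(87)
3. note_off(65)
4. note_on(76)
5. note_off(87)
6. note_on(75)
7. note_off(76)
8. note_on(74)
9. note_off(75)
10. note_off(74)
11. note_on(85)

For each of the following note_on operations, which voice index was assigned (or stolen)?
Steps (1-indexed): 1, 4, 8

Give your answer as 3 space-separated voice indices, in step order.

Answer: 0 0 0

Derivation:
Op 1: note_on(65): voice 0 is free -> assigned | voices=[65 - - -]
Op 2: note_on(87): voice 1 is free -> assigned | voices=[65 87 - -]
Op 3: note_off(65): free voice 0 | voices=[- 87 - -]
Op 4: note_on(76): voice 0 is free -> assigned | voices=[76 87 - -]
Op 5: note_off(87): free voice 1 | voices=[76 - - -]
Op 6: note_on(75): voice 1 is free -> assigned | voices=[76 75 - -]
Op 7: note_off(76): free voice 0 | voices=[- 75 - -]
Op 8: note_on(74): voice 0 is free -> assigned | voices=[74 75 - -]
Op 9: note_off(75): free voice 1 | voices=[74 - - -]
Op 10: note_off(74): free voice 0 | voices=[- - - -]
Op 11: note_on(85): voice 0 is free -> assigned | voices=[85 - - -]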